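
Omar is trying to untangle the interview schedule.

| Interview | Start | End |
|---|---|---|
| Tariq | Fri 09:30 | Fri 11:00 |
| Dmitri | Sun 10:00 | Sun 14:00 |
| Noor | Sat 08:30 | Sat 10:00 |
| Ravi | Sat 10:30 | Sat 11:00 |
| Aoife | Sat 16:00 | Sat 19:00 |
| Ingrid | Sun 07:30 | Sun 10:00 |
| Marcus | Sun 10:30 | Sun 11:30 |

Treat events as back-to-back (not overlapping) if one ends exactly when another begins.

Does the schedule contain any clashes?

Yes

Sorted by start: Tariq, Noor, Ravi, Aoife, Ingrid, Dmitri, Marcus.
Noor starts after Tariq ends — done with Tariq.
Ravi starts after Noor ends — done with Noor.
Aoife starts after Ravi ends — done with Ravi.
Ingrid starts after Aoife ends — done with Aoife.
Dmitri starts exactly when Ingrid ends (back-to-back, no overlap) — done with Ingrid.
Marcus starts before Dmitri ends → Dmitri and Marcus overlap.
That's a conflict, so the schedule is not conflict-free.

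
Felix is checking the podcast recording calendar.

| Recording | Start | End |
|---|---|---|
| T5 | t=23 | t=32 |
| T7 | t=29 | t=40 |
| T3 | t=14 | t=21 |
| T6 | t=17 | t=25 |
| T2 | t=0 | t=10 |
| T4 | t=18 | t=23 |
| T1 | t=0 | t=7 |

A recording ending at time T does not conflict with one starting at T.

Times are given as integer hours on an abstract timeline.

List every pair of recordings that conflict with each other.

Sorted by start: T1, T2, T3, T6, T4, T5, T7.
T2 starts before T1 ends → T1 and T2 overlap.
T3 starts after T1 ends, so T1 has no further overlaps.
T3 starts after T2 ends, so T2 has no further overlaps.
T6 starts before T3 ends → T3 and T6 overlap.
T4 starts before T3 ends → T3 and T4 overlap.
T5 starts after T3 ends, so T3 has no further overlaps.
T4 starts before T6 ends → T6 and T4 overlap.
T5 starts before T6 ends → T6 and T5 overlap.
T7 starts after T6 ends.
T5 starts exactly when T4 ends (back-to-back, no overlap), so T4 has no further overlaps.
T7 starts before T5 ends → T5 and T7 overlap.

T1 & T2, T3 & T4, T3 & T6, T4 & T6, T5 & T6, T5 & T7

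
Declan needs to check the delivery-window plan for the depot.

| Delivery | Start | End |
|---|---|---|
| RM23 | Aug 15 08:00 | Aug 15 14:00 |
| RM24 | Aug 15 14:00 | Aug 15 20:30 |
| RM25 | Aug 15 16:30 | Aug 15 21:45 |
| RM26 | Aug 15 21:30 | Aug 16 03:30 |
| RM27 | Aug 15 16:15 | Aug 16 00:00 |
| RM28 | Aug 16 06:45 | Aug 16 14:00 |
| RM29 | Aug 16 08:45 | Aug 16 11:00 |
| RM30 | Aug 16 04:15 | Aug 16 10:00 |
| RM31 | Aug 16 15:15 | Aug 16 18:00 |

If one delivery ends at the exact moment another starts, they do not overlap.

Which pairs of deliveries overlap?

RM24 & RM25, RM24 & RM27, RM25 & RM26, RM25 & RM27, RM26 & RM27, RM28 & RM29, RM28 & RM30, RM29 & RM30

Check each pair: they overlap iff neither finishes before the other starts.
Sorted by start: RM23, RM24, RM27, RM25, RM26, RM30, RM28, RM29, RM31.
RM24 starts exactly when RM23 ends (back-to-back, no overlap), so RM23 has no further overlaps.
RM27 starts before RM24 ends → RM24 and RM27 overlap.
RM25 starts before RM24 ends → RM24 and RM25 overlap.
RM26 starts after RM24 ends, so RM24 has no further overlaps.
RM25 starts before RM27 ends → RM27 and RM25 overlap.
RM26 starts before RM27 ends → RM27 and RM26 overlap.
RM30 starts after RM27 ends, so RM27 has no further overlaps.
RM26 starts before RM25 ends → RM25 and RM26 overlap.
RM30 starts after RM25 ends, so RM25 has no further overlaps.
RM30 starts after RM26 ends, so RM26 has no further overlaps.
RM28 starts before RM30 ends → RM30 and RM28 overlap.
RM29 starts before RM30 ends → RM30 and RM29 overlap.
RM31 starts after RM30 ends.
RM29 starts before RM28 ends → RM28 and RM29 overlap.
RM31 starts after RM28 ends.
RM31 starts after RM29 ends.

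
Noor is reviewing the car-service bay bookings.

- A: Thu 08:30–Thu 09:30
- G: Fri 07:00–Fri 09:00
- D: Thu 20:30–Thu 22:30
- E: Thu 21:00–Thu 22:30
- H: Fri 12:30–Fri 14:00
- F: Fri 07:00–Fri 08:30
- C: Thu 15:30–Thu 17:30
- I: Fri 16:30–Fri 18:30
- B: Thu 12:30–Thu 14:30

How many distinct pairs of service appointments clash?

2

Sorted by start: A, B, C, D, E, F, G, H, I.
B starts after A ends; A is clear from here.
C starts after B ends; B is clear from here.
D starts after C ends; C is clear from here.
E starts before D ends → D and E overlap.
F starts after D ends; D is clear from here.
F starts after E ends; E is clear from here.
G starts before F ends → F and G overlap.
H starts after F ends; F is clear from here.
H starts after G ends; G is clear from here.
I starts after H ends.
Overlapping pairs: D & E, F & G — 2 in total.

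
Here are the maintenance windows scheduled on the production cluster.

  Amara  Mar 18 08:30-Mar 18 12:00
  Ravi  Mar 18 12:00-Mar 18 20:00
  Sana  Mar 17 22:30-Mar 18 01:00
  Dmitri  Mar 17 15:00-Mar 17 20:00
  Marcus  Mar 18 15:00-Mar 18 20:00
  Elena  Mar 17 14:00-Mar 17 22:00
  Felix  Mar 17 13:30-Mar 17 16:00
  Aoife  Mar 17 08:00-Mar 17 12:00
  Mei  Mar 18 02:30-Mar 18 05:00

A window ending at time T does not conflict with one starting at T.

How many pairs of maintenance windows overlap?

4

Sorted by start: Aoife, Felix, Elena, Dmitri, Sana, Mei, Amara, Ravi, Marcus.
Felix starts after Aoife ends; Aoife is clear from here.
Elena starts before Felix ends → Felix and Elena overlap.
Dmitri starts before Felix ends → Felix and Dmitri overlap.
Sana starts after Felix ends; Felix is clear from here.
Dmitri starts before Elena ends → Elena and Dmitri overlap.
Sana starts after Elena ends; Elena is clear from here.
Sana starts after Dmitri ends; Dmitri is clear from here.
Mei starts after Sana ends; Sana is clear from here.
Amara starts after Mei ends; Mei is clear from here.
Ravi starts exactly when Amara ends (back-to-back, no overlap); Amara is clear from here.
Marcus starts before Ravi ends → Ravi and Marcus overlap.
Overlapping pairs: Dmitri & Elena, Dmitri & Felix, Elena & Felix, Marcus & Ravi — 4 in total.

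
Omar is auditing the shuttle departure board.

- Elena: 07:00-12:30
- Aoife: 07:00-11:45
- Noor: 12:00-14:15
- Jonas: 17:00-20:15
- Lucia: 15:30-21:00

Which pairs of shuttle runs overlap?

Sorted by start: Elena, Aoife, Noor, Lucia, Jonas.
Aoife starts before Elena ends → Elena and Aoife overlap.
Noor starts before Elena ends → Elena and Noor overlap.
Lucia starts after Elena ends — done with Elena.
Noor starts after Aoife ends — done with Aoife.
Lucia starts after Noor ends — done with Noor.
Jonas starts before Lucia ends → Lucia and Jonas overlap.

Aoife & Elena, Elena & Noor, Jonas & Lucia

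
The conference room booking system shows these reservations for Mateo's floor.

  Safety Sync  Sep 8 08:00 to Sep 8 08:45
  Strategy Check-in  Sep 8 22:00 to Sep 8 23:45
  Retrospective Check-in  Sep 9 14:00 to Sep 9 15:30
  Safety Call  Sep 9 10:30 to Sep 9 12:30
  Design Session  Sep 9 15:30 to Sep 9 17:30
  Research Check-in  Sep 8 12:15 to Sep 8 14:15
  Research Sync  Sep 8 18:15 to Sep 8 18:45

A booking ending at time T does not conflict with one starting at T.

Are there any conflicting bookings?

No

Sorted by start: Safety Sync, Research Check-in, Research Sync, Strategy Check-in, Safety Call, Retrospective Check-in, Design Session.
Research Check-in starts after Safety Sync ends, so Safety Sync has no further overlaps.
Research Sync starts after Research Check-in ends, so Research Check-in has no further overlaps.
Strategy Check-in starts after Research Sync ends, so Research Sync has no further overlaps.
Safety Call starts after Strategy Check-in ends, so Strategy Check-in has no further overlaps.
Retrospective Check-in starts after Safety Call ends, so Safety Call has no further overlaps.
Design Session starts exactly when Retrospective Check-in ends (back-to-back, no overlap).
Every pair is clear; the schedule has no overlaps.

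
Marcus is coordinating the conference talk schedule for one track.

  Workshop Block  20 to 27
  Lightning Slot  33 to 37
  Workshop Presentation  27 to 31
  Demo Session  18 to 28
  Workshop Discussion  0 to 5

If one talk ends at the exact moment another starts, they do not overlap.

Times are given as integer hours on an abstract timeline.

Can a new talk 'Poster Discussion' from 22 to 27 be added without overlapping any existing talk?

Workshop Discussion: ends 5 at or before Poster Discussion starts 22 → clear.
Demo Session: starts 18 before Poster Discussion ends 27, and ends 28 after Poster Discussion starts 22 → overlap.
Workshop Block: starts 20 before Poster Discussion ends 27, and ends 27 after Poster Discussion starts 22 → overlap.
Workshop Presentation: starts 27 at or after Poster Discussion ends 27 → clear.
Lightning Slot: starts 33 at or after Poster Discussion ends 27 → clear.
Poster Discussion overlaps Demo Session, Workshop Block.

No — it overlaps Demo Session, Workshop Block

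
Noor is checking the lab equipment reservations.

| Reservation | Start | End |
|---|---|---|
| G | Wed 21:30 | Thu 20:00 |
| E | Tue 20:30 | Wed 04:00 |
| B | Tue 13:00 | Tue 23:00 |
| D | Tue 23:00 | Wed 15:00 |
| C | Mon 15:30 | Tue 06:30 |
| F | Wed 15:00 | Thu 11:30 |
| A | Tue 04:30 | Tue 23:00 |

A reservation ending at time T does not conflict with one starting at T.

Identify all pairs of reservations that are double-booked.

A & B, A & C, A & E, B & E, D & E, F & G

Two intervals overlap when each starts before the other ends.
Sorted by start: C, A, B, E, D, F, G.
A starts before C ends → C and A overlap.
B starts after C ends, so nothing later overlaps C either.
B starts before A ends → A and B overlap.
E starts before A ends → A and E overlap.
D starts exactly when A ends (back-to-back, no overlap), so nothing later overlaps A either.
E starts before B ends → B and E overlap.
D starts exactly when B ends (back-to-back, no overlap), so nothing later overlaps B either.
D starts before E ends → E and D overlap.
F starts after E ends, so nothing later overlaps E either.
F starts exactly when D ends (back-to-back, no overlap), so nothing later overlaps D either.
G starts before F ends → F and G overlap.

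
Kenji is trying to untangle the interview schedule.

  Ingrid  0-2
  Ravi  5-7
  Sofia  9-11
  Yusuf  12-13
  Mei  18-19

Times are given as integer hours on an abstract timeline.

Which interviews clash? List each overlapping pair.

none

Sorted by start: Ingrid, Ravi, Sofia, Yusuf, Mei.
Ravi starts after Ingrid ends; Ingrid is clear from here.
Sofia starts after Ravi ends; Ravi is clear from here.
Yusuf starts after Sofia ends; Sofia is clear from here.
Mei starts after Yusuf ends.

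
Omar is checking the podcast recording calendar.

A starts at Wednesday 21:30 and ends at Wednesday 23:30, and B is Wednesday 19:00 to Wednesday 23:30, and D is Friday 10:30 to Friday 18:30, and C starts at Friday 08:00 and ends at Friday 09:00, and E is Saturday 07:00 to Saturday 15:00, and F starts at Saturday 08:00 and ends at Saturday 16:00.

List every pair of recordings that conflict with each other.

Two intervals overlap when each starts before the other ends.
Sorted by start: B, A, C, D, E, F.
A starts before B ends → B and A overlap.
C starts after B ends, so B has no further overlaps.
C starts after A ends, so A has no further overlaps.
D starts after C ends, so C has no further overlaps.
E starts after D ends, so D has no further overlaps.
F starts before E ends → E and F overlap.

A & B, E & F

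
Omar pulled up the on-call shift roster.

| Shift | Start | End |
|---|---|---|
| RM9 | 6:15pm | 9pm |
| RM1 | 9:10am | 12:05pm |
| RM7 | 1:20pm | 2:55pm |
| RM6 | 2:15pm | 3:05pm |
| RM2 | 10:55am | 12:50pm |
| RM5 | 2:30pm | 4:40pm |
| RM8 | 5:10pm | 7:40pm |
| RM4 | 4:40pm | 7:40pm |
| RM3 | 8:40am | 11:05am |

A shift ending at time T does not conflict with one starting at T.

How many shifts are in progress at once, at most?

3

Sort all start/end points and keep a running count:
8:40am start RM3 → 1
9:10am start RM1 → 2
10:55am start RM2 → 3
11:05am end RM3 → 2
12:05pm end RM1 → 1
12:50pm end RM2 → 0
1:20pm start RM7 → 1
2:15pm start RM6 → 2
2:30pm start RM5 → 3
2:55pm end RM7 → 2
3:05pm end RM6 → 1
4:40pm end RM5 → 0
4:40pm start RM4 → 1
5:10pm start RM8 → 2
6:15pm start RM9 → 3
7:40pm end RM4 → 2
7:40pm end RM8 → 1
9pm end RM9 → 0
Peak is 3, at 10:55am (RM1, RM2, RM3).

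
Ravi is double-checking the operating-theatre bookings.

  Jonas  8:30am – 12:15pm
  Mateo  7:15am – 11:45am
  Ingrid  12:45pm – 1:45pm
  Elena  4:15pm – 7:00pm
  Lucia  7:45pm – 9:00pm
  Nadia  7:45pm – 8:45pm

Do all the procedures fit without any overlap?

No

Sorted by start: Mateo, Jonas, Ingrid, Elena, Lucia, Nadia.
Jonas starts before Mateo ends → Mateo and Jonas overlap.
That's a conflict, so the schedule is not conflict-free.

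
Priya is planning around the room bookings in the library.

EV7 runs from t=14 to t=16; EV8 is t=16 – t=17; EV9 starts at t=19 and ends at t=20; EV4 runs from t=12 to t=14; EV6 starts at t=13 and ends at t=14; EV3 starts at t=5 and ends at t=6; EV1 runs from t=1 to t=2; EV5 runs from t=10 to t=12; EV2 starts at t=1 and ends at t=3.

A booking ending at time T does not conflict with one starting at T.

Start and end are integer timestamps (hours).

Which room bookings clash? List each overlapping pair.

EV1 & EV2, EV4 & EV6

Two intervals overlap when each starts before the other ends.
Sorted by start: EV1, EV2, EV3, EV5, EV4, EV6, EV7, EV8, EV9.
EV2 starts before EV1 ends → EV1 and EV2 overlap.
EV3 starts after EV1 ends; EV1 is clear from here.
EV3 starts after EV2 ends; EV2 is clear from here.
EV5 starts after EV3 ends; EV3 is clear from here.
EV4 starts exactly when EV5 ends (back-to-back, no overlap); EV5 is clear from here.
EV6 starts before EV4 ends → EV4 and EV6 overlap.
EV7 starts exactly when EV4 ends (back-to-back, no overlap); EV4 is clear from here.
EV7 starts exactly when EV6 ends (back-to-back, no overlap); EV6 is clear from here.
EV8 starts exactly when EV7 ends (back-to-back, no overlap); EV7 is clear from here.
EV9 starts after EV8 ends.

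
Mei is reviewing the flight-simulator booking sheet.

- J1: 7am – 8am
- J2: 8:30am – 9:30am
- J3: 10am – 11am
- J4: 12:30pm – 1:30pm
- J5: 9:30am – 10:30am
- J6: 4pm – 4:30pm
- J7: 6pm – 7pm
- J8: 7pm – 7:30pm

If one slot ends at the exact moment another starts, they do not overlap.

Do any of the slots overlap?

Yes

Sorted by start: J1, J2, J5, J3, J4, J6, J7, J8.
J2 starts after J1 ends — done with J1.
J5 starts exactly when J2 ends (back-to-back, no overlap) — done with J2.
J3 starts before J5 ends → J5 and J3 overlap.
That's a conflict, so the schedule is not conflict-free.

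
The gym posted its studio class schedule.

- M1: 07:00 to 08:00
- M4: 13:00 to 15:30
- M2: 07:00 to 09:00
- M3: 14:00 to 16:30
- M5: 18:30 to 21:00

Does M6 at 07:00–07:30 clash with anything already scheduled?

M1: starts 07:00 before M6 ends 07:30, and ends 08:00 after M6 starts 07:00 → overlap.
M2: starts 07:00 before M6 ends 07:30, and ends 09:00 after M6 starts 07:00 → overlap.
M4: starts 13:00 at or after M6 ends 07:30 → clear.
M3: starts 14:00 at or after M6 ends 07:30 → clear.
M5: starts 18:30 at or after M6 ends 07:30 → clear.
M6 overlaps M1, M2.

Yes — it overlaps M1, M2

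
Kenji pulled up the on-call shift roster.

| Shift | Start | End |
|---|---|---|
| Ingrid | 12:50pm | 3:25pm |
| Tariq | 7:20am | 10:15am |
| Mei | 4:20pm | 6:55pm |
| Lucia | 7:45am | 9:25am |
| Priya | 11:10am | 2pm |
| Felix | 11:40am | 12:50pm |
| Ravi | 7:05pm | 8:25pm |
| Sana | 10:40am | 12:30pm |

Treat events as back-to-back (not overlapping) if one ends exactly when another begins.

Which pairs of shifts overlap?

Sorted by start: Tariq, Lucia, Sana, Priya, Felix, Ingrid, Mei, Ravi.
Lucia starts before Tariq ends → Tariq and Lucia overlap.
Sana starts after Tariq ends, so nothing later overlaps Tariq either.
Sana starts after Lucia ends, so nothing later overlaps Lucia either.
Priya starts before Sana ends → Sana and Priya overlap.
Felix starts before Sana ends → Sana and Felix overlap.
Ingrid starts after Sana ends, so nothing later overlaps Sana either.
Felix starts before Priya ends → Priya and Felix overlap.
Ingrid starts before Priya ends → Priya and Ingrid overlap.
Mei starts after Priya ends, so nothing later overlaps Priya either.
Ingrid starts exactly when Felix ends (back-to-back, no overlap), so nothing later overlaps Felix either.
Mei starts after Ingrid ends, so nothing later overlaps Ingrid either.
Ravi starts after Mei ends.

Felix & Priya, Felix & Sana, Ingrid & Priya, Lucia & Tariq, Priya & Sana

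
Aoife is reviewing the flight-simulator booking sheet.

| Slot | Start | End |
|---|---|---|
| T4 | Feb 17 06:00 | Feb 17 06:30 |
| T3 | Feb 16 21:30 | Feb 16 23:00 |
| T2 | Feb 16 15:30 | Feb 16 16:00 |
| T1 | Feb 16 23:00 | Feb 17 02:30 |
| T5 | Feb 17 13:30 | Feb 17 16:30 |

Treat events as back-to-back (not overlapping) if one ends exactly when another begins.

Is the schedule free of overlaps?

Check each pair: they overlap iff neither finishes before the other starts.
Sorted by start: T2, T3, T1, T4, T5.
T3 starts after T2 ends, so T2 has no further overlaps.
T1 starts exactly when T3 ends (back-to-back, no overlap), so T3 has no further overlaps.
T4 starts after T1 ends, so T1 has no further overlaps.
T5 starts after T4 ends.
Every pair is clear; the schedule has no overlaps.

Yes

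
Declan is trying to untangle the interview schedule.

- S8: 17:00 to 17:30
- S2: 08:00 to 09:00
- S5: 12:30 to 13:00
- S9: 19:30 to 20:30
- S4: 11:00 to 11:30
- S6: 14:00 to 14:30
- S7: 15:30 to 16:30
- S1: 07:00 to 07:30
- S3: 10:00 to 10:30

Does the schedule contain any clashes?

Check each pair: they overlap iff neither finishes before the other starts.
Sorted by start: S1, S2, S3, S4, S5, S6, S7, S8, S9.
S2 starts after S1 ends, so nothing later overlaps S1 either.
S3 starts after S2 ends, so nothing later overlaps S2 either.
S4 starts after S3 ends, so nothing later overlaps S3 either.
S5 starts after S4 ends, so nothing later overlaps S4 either.
S6 starts after S5 ends, so nothing later overlaps S5 either.
S7 starts after S6 ends, so nothing later overlaps S6 either.
S8 starts after S7 ends, so nothing later overlaps S7 either.
S9 starts after S8 ends.
Every pair is clear; the schedule has no overlaps.

No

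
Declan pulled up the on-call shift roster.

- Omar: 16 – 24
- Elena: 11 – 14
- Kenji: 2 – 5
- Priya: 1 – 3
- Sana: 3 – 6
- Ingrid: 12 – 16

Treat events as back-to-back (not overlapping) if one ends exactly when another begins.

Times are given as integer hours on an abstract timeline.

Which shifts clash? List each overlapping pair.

Check each pair: they overlap iff neither finishes before the other starts.
Sorted by start: Priya, Kenji, Sana, Elena, Ingrid, Omar.
Kenji starts before Priya ends → Priya and Kenji overlap.
Sana starts exactly when Priya ends (back-to-back, no overlap), so nothing later overlaps Priya either.
Sana starts before Kenji ends → Kenji and Sana overlap.
Elena starts after Kenji ends, so nothing later overlaps Kenji either.
Elena starts after Sana ends, so nothing later overlaps Sana either.
Ingrid starts before Elena ends → Elena and Ingrid overlap.
Omar starts after Elena ends.
Omar starts exactly when Ingrid ends (back-to-back, no overlap).

Elena & Ingrid, Kenji & Priya, Kenji & Sana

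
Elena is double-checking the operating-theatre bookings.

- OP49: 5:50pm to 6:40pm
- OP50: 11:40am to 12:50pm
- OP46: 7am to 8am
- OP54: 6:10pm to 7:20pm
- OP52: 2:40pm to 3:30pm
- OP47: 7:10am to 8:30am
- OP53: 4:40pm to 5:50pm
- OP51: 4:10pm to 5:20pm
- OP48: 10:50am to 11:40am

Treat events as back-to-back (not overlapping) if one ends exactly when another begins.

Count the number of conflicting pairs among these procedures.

Sorted by start: OP46, OP47, OP48, OP50, OP52, OP51, OP53, OP49, OP54.
OP47 starts before OP46 ends → OP46 and OP47 overlap.
OP48 starts after OP46 ends — done with OP46.
OP48 starts after OP47 ends — done with OP47.
OP50 starts exactly when OP48 ends (back-to-back, no overlap) — done with OP48.
OP52 starts after OP50 ends — done with OP50.
OP51 starts after OP52 ends — done with OP52.
OP53 starts before OP51 ends → OP51 and OP53 overlap.
OP49 starts after OP51 ends — done with OP51.
OP49 starts exactly when OP53 ends (back-to-back, no overlap) — done with OP53.
OP54 starts before OP49 ends → OP49 and OP54 overlap.
Overlapping pairs: OP46 & OP47, OP49 & OP54, OP51 & OP53 — 3 in total.

3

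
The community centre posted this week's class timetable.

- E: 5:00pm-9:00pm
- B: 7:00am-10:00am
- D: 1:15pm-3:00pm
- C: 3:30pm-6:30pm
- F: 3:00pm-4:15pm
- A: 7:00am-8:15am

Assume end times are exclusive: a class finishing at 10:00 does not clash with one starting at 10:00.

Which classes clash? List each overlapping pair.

Sorted by start: A, B, D, F, C, E.
B starts before A ends → A and B overlap.
D starts after A ends — done with A.
D starts after B ends — done with B.
F starts exactly when D ends (back-to-back, no overlap) — done with D.
C starts before F ends → F and C overlap.
E starts after F ends.
E starts before C ends → C and E overlap.

A & B, C & E, C & F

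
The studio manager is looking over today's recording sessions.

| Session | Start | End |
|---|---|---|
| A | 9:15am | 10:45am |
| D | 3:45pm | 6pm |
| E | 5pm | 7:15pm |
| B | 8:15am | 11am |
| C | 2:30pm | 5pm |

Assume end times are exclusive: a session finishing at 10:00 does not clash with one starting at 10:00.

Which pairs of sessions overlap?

Sorted by start: B, A, C, D, E.
A starts before B ends → B and A overlap.
C starts after B ends — done with B.
C starts after A ends — done with A.
D starts before C ends → C and D overlap.
E starts exactly when C ends (back-to-back, no overlap).
E starts before D ends → D and E overlap.

A & B, C & D, D & E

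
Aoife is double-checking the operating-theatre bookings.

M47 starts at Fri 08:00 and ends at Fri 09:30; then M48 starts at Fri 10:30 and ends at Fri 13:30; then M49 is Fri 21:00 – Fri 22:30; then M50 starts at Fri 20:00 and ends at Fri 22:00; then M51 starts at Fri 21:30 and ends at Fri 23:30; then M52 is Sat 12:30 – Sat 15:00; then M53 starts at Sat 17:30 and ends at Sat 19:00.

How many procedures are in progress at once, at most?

Sort all start/end points and keep a running count:
Fri 08:00 start M47 → 1
Fri 09:30 end M47 → 0
Fri 10:30 start M48 → 1
Fri 13:30 end M48 → 0
Fri 20:00 start M50 → 1
Fri 21:00 start M49 → 2
Fri 21:30 start M51 → 3
Fri 22:00 end M50 → 2
Fri 22:30 end M49 → 1
Fri 23:30 end M51 → 0
Sat 12:30 start M52 → 1
Sat 15:00 end M52 → 0
Sat 17:30 start M53 → 1
Sat 19:00 end M53 → 0
Peak is 3, at Fri 21:30 (M49, M50, M51).

3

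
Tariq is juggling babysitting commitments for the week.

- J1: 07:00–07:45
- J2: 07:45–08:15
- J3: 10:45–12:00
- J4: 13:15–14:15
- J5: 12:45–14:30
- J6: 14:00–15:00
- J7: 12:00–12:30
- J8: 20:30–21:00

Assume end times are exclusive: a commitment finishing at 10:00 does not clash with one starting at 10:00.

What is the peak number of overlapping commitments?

Sort all start/end points and keep a running count:
07:00 start J1 → 1
07:45 end J1 → 0
07:45 start J2 → 1
08:15 end J2 → 0
10:45 start J3 → 1
12:00 end J3 → 0
12:00 start J7 → 1
12:30 end J7 → 0
12:45 start J5 → 1
13:15 start J4 → 2
14:00 start J6 → 3
14:15 end J4 → 2
14:30 end J5 → 1
15:00 end J6 → 0
20:30 start J8 → 1
21:00 end J8 → 0
Peak is 3, at 14:00 (J4, J5, J6).

3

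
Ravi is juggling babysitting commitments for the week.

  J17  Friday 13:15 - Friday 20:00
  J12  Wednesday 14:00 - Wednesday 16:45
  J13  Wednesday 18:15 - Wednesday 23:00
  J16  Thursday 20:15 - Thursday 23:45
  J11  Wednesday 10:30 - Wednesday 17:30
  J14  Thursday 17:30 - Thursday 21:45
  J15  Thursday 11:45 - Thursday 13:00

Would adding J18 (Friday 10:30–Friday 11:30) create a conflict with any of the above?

J11: ends Wednesday 17:30 at or before J18 starts Friday 10:30 → clear.
J12: ends Wednesday 16:45 at or before J18 starts Friday 10:30 → clear.
J13: ends Wednesday 23:00 at or before J18 starts Friday 10:30 → clear.
J15: ends Thursday 13:00 at or before J18 starts Friday 10:30 → clear.
J14: ends Thursday 21:45 at or before J18 starts Friday 10:30 → clear.
J16: ends Thursday 23:45 at or before J18 starts Friday 10:30 → clear.
J17: starts Friday 13:15 at or after J18 ends Friday 11:30 → clear.

No — it doesn't clash with anything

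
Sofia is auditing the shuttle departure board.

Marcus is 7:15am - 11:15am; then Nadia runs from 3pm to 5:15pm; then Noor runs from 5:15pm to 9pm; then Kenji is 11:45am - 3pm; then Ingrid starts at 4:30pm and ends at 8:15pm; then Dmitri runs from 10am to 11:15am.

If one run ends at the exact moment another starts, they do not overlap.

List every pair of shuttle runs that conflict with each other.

Dmitri & Marcus, Ingrid & Nadia, Ingrid & Noor

Sorted by start: Marcus, Dmitri, Kenji, Nadia, Ingrid, Noor.
Dmitri starts before Marcus ends → Marcus and Dmitri overlap.
Kenji starts after Marcus ends; Marcus is clear from here.
Kenji starts after Dmitri ends; Dmitri is clear from here.
Nadia starts exactly when Kenji ends (back-to-back, no overlap); Kenji is clear from here.
Ingrid starts before Nadia ends → Nadia and Ingrid overlap.
Noor starts exactly when Nadia ends (back-to-back, no overlap).
Noor starts before Ingrid ends → Ingrid and Noor overlap.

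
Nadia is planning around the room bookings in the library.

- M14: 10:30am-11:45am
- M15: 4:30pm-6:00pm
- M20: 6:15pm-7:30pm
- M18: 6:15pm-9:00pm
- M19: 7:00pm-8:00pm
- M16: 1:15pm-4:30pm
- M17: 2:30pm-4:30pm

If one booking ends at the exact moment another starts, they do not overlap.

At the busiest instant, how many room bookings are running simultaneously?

Walk through starts and ends in time order (an end at T is processed before a start at T):
10:30am start M14 → 1
11:45am end M14 → 0
1:15pm start M16 → 1
2:30pm start M17 → 2
4:30pm end M16 → 1
4:30pm end M17 → 0
4:30pm start M15 → 1
6:00pm end M15 → 0
6:15pm start M18 → 1
6:15pm start M20 → 2
7:00pm start M19 → 3
7:30pm end M20 → 2
8:00pm end M19 → 1
9:00pm end M18 → 0
Peak is 3, at 7:00pm (M18, M19, M20).

3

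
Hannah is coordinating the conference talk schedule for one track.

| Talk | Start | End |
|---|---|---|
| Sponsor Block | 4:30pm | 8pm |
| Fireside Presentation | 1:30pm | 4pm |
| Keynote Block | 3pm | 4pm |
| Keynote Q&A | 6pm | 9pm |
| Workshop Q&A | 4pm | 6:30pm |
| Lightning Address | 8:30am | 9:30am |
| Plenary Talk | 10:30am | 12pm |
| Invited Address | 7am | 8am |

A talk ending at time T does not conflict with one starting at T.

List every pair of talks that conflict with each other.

Fireside Presentation & Keynote Block, Keynote Q&A & Sponsor Block, Keynote Q&A & Workshop Q&A, Sponsor Block & Workshop Q&A

Check each pair: they overlap iff neither finishes before the other starts.
Sorted by start: Invited Address, Lightning Address, Plenary Talk, Fireside Presentation, Keynote Block, Workshop Q&A, Sponsor Block, Keynote Q&A.
Lightning Address starts after Invited Address ends, so Invited Address has no further overlaps.
Plenary Talk starts after Lightning Address ends, so Lightning Address has no further overlaps.
Fireside Presentation starts after Plenary Talk ends, so Plenary Talk has no further overlaps.
Keynote Block starts before Fireside Presentation ends → Fireside Presentation and Keynote Block overlap.
Workshop Q&A starts exactly when Fireside Presentation ends (back-to-back, no overlap), so Fireside Presentation has no further overlaps.
Workshop Q&A starts exactly when Keynote Block ends (back-to-back, no overlap), so Keynote Block has no further overlaps.
Sponsor Block starts before Workshop Q&A ends → Workshop Q&A and Sponsor Block overlap.
Keynote Q&A starts before Workshop Q&A ends → Workshop Q&A and Keynote Q&A overlap.
Keynote Q&A starts before Sponsor Block ends → Sponsor Block and Keynote Q&A overlap.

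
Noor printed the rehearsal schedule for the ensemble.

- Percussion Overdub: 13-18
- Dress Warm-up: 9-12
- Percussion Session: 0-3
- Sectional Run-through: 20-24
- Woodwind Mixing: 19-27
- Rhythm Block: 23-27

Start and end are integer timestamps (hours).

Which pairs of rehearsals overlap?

Two intervals overlap when each starts before the other ends.
Sorted by start: Percussion Session, Dress Warm-up, Percussion Overdub, Woodwind Mixing, Sectional Run-through, Rhythm Block.
Dress Warm-up starts after Percussion Session ends — done with Percussion Session.
Percussion Overdub starts after Dress Warm-up ends — done with Dress Warm-up.
Woodwind Mixing starts after Percussion Overdub ends — done with Percussion Overdub.
Sectional Run-through starts before Woodwind Mixing ends → Woodwind Mixing and Sectional Run-through overlap.
Rhythm Block starts before Woodwind Mixing ends → Woodwind Mixing and Rhythm Block overlap.
Rhythm Block starts before Sectional Run-through ends → Sectional Run-through and Rhythm Block overlap.

Rhythm Block & Sectional Run-through, Rhythm Block & Woodwind Mixing, Sectional Run-through & Woodwind Mixing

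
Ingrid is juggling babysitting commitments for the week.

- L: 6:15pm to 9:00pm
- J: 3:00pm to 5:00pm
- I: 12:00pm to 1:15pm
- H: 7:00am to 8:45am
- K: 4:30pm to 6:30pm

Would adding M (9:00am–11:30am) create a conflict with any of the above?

H: ends 8:45am at or before M starts 9:00am → clear.
I: starts 12:00pm at or after M ends 11:30am → clear.
J: starts 3:00pm at or after M ends 11:30am → clear.
K: starts 4:30pm at or after M ends 11:30am → clear.
L: starts 6:15pm at or after M ends 11:30am → clear.

No — it doesn't clash with anything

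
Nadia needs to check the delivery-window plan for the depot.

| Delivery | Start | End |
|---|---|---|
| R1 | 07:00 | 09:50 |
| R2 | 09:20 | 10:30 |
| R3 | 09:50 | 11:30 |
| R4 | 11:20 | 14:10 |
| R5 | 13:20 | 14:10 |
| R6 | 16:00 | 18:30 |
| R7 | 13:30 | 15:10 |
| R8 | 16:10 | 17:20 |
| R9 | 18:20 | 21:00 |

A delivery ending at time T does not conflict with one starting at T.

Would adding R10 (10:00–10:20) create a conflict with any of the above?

R1: ends 09:50 at or before R10 starts 10:00 → clear.
R2: starts 09:20 before R10 ends 10:20, and ends 10:30 after R10 starts 10:00 → overlap.
R3: starts 09:50 before R10 ends 10:20, and ends 11:30 after R10 starts 10:00 → overlap.
R4: starts 11:20 at or after R10 ends 10:20 → clear.
R5: starts 13:20 at or after R10 ends 10:20 → clear.
R7: starts 13:30 at or after R10 ends 10:20 → clear.
R6: starts 16:00 at or after R10 ends 10:20 → clear.
R8: starts 16:10 at or after R10 ends 10:20 → clear.
R9: starts 18:20 at or after R10 ends 10:20 → clear.
R10 overlaps R2, R3.

Yes — it overlaps R2, R3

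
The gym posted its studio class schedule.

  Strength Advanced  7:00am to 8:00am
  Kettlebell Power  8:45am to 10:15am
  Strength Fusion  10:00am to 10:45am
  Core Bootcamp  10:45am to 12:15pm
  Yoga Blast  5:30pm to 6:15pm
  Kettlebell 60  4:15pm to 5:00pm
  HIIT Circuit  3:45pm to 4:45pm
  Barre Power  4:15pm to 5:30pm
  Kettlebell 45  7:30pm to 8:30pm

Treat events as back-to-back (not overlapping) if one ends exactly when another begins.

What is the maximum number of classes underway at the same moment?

Sort all start/end points and keep a running count:
7:00am start Strength Advanced → 1
8:00am end Strength Advanced → 0
8:45am start Kettlebell Power → 1
10:00am start Strength Fusion → 2
10:15am end Kettlebell Power → 1
10:45am end Strength Fusion → 0
10:45am start Core Bootcamp → 1
12:15pm end Core Bootcamp → 0
3:45pm start HIIT Circuit → 1
4:15pm start Barre Power → 2
4:15pm start Kettlebell 60 → 3
4:45pm end HIIT Circuit → 2
5:00pm end Kettlebell 60 → 1
5:30pm end Barre Power → 0
5:30pm start Yoga Blast → 1
6:15pm end Yoga Blast → 0
7:30pm start Kettlebell 45 → 1
8:30pm end Kettlebell 45 → 0
Peak is 3, at 4:15pm (Barre Power, HIIT Circuit, Kettlebell 60).

3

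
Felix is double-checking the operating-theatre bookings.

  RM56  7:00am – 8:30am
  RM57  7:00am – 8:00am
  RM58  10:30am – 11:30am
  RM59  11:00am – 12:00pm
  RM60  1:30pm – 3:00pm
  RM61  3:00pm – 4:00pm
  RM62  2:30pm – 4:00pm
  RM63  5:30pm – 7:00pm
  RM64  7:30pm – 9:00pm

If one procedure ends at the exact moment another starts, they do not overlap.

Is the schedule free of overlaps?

Sorted by start: RM56, RM57, RM58, RM59, RM60, RM62, RM61, RM63, RM64.
RM57 starts before RM56 ends → RM56 and RM57 overlap.
That's a conflict, so the schedule is not conflict-free.

No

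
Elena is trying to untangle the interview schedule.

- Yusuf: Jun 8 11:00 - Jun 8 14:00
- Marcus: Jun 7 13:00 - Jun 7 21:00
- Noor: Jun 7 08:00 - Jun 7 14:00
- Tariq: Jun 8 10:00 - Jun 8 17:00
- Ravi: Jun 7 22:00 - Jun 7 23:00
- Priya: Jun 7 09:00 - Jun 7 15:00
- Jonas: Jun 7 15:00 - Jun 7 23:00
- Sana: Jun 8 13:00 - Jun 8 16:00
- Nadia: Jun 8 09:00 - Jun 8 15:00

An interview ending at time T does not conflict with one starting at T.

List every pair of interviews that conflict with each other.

Sorted by start: Noor, Priya, Marcus, Jonas, Ravi, Nadia, Tariq, Yusuf, Sana.
Priya starts before Noor ends → Noor and Priya overlap.
Marcus starts before Noor ends → Noor and Marcus overlap.
Jonas starts after Noor ends; Noor is clear from here.
Marcus starts before Priya ends → Priya and Marcus overlap.
Jonas starts exactly when Priya ends (back-to-back, no overlap); Priya is clear from here.
Jonas starts before Marcus ends → Marcus and Jonas overlap.
Ravi starts after Marcus ends; Marcus is clear from here.
Ravi starts before Jonas ends → Jonas and Ravi overlap.
Nadia starts after Jonas ends; Jonas is clear from here.
Nadia starts after Ravi ends; Ravi is clear from here.
Tariq starts before Nadia ends → Nadia and Tariq overlap.
Yusuf starts before Nadia ends → Nadia and Yusuf overlap.
Sana starts before Nadia ends → Nadia and Sana overlap.
Yusuf starts before Tariq ends → Tariq and Yusuf overlap.
Sana starts before Tariq ends → Tariq and Sana overlap.
Sana starts before Yusuf ends → Yusuf and Sana overlap.

Jonas & Marcus, Jonas & Ravi, Marcus & Noor, Marcus & Priya, Nadia & Sana, Nadia & Tariq, Nadia & Yusuf, Noor & Priya, Sana & Tariq, Sana & Yusuf, Tariq & Yusuf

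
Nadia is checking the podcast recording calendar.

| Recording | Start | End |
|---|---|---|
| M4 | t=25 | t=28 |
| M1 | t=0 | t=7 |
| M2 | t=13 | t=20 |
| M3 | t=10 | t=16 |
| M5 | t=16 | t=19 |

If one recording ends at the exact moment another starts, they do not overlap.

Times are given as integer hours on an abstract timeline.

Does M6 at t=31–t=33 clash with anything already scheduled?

M1: ends t=7 at or before M6 starts t=31 → clear.
M3: ends t=16 at or before M6 starts t=31 → clear.
M2: ends t=20 at or before M6 starts t=31 → clear.
M5: ends t=19 at or before M6 starts t=31 → clear.
M4: ends t=28 at or before M6 starts t=31 → clear.

No — it doesn't clash with anything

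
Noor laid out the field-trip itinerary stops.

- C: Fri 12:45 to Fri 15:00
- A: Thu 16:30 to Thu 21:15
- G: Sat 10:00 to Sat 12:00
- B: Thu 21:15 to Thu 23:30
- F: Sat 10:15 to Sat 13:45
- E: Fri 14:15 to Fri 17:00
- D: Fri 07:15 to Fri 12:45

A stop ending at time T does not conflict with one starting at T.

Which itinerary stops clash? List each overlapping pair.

Two intervals overlap when each starts before the other ends.
Sorted by start: A, B, D, C, E, G, F.
B starts exactly when A ends (back-to-back, no overlap), so nothing later overlaps A either.
D starts after B ends, so nothing later overlaps B either.
C starts exactly when D ends (back-to-back, no overlap), so nothing later overlaps D either.
E starts before C ends → C and E overlap.
G starts after C ends, so nothing later overlaps C either.
G starts after E ends, so nothing later overlaps E either.
F starts before G ends → G and F overlap.

C & E, F & G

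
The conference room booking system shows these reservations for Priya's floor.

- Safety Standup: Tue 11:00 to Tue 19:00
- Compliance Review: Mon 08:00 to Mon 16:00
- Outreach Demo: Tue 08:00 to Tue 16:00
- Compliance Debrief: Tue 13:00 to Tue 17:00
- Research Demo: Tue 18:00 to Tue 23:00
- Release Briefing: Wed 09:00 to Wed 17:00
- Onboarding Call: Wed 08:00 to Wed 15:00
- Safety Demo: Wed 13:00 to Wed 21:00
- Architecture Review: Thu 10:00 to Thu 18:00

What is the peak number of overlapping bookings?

Sort all start/end points and keep a running count:
Mon 08:00 start Compliance Review → 1
Mon 16:00 end Compliance Review → 0
Tue 08:00 start Outreach Demo → 1
Tue 11:00 start Safety Standup → 2
Tue 13:00 start Compliance Debrief → 3
Tue 16:00 end Outreach Demo → 2
Tue 17:00 end Compliance Debrief → 1
Tue 18:00 start Research Demo → 2
Tue 19:00 end Safety Standup → 1
Tue 23:00 end Research Demo → 0
Wed 08:00 start Onboarding Call → 1
Wed 09:00 start Release Briefing → 2
Wed 13:00 start Safety Demo → 3
Wed 15:00 end Onboarding Call → 2
Wed 17:00 end Release Briefing → 1
Wed 21:00 end Safety Demo → 0
Thu 10:00 start Architecture Review → 1
Thu 18:00 end Architecture Review → 0
Peak is 3, at Tue 13:00 (Compliance Debrief, Outreach Demo, Safety Standup).

3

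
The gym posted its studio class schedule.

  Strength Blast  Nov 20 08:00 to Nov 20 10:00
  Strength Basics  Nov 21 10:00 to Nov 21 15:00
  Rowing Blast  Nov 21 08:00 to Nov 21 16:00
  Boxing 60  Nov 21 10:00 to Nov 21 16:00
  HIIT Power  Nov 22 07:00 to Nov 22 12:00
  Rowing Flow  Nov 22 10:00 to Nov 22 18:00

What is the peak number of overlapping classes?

Sweep the timeline, counting +1 at each start and −1 at each end (ends before starts at a tie):
Nov 20 08:00 start Strength Blast → 1
Nov 20 10:00 end Strength Blast → 0
Nov 21 08:00 start Rowing Blast → 1
Nov 21 10:00 start Boxing 60 → 2
Nov 21 10:00 start Strength Basics → 3
Nov 21 15:00 end Strength Basics → 2
Nov 21 16:00 end Boxing 60 → 1
Nov 21 16:00 end Rowing Blast → 0
Nov 22 07:00 start HIIT Power → 1
Nov 22 10:00 start Rowing Flow → 2
Nov 22 12:00 end HIIT Power → 1
Nov 22 18:00 end Rowing Flow → 0
Peak is 3, at Nov 21 10:00 (Boxing 60, Rowing Blast, Strength Basics).

3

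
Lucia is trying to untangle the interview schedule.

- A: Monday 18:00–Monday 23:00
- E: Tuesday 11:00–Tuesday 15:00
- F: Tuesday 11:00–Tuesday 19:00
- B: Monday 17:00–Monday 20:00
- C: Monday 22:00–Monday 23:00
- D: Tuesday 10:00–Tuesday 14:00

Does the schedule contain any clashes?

Sorted by start: B, A, C, D, E, F.
A starts before B ends → B and A overlap.
That's a conflict, so the schedule is not conflict-free.

Yes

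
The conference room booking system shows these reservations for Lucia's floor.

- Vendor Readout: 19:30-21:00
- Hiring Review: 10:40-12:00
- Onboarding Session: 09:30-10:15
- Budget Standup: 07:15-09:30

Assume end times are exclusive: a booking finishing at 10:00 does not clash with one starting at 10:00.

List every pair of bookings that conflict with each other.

Sorted by start: Budget Standup, Onboarding Session, Hiring Review, Vendor Readout.
Onboarding Session starts exactly when Budget Standup ends (back-to-back, no overlap), so Budget Standup has no further overlaps.
Hiring Review starts after Onboarding Session ends, so Onboarding Session has no further overlaps.
Vendor Readout starts after Hiring Review ends.

none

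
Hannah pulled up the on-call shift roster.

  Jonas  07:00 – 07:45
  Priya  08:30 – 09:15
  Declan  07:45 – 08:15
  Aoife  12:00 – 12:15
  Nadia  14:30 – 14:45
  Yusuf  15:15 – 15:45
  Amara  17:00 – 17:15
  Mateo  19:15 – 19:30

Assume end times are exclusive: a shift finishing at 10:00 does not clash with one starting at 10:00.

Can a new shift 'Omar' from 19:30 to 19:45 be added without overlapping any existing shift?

Yes — the slot is free

Jonas: ends 07:45 at or before Omar starts 19:30 → clear.
Declan: ends 08:15 at or before Omar starts 19:30 → clear.
Priya: ends 09:15 at or before Omar starts 19:30 → clear.
Aoife: ends 12:15 at or before Omar starts 19:30 → clear.
Nadia: ends 14:45 at or before Omar starts 19:30 → clear.
Yusuf: ends 15:45 at or before Omar starts 19:30 → clear.
Amara: ends 17:15 at or before Omar starts 19:30 → clear.
Mateo: ends 19:30 at or before Omar starts 19:30 → clear.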